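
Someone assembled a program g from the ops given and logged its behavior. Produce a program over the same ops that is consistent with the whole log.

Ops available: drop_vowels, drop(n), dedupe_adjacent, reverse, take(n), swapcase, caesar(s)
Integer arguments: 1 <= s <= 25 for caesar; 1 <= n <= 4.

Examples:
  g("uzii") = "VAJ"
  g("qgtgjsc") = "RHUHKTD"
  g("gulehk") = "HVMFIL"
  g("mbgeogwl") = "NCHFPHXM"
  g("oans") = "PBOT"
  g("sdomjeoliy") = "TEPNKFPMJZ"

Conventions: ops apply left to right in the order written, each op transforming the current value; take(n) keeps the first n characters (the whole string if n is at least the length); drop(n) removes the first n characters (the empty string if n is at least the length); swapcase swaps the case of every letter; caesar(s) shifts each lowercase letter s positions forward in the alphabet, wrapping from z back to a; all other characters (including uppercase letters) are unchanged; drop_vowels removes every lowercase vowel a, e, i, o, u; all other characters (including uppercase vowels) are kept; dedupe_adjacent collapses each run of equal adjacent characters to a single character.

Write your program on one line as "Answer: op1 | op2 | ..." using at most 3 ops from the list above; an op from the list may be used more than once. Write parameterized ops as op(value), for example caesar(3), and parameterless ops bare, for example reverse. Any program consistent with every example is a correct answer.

caesar(1) | dedupe_adjacent | swapcase

Check, running the answer program on each example:
  "uzii" -> "vajj" -> "vaj" -> "VAJ"
  "qgtgjsc" -> "rhuhktd" -> "rhuhktd" -> "RHUHKTD"
  "gulehk" -> "hvmfil" -> "hvmfil" -> "HVMFIL"
  "mbgeogwl" -> "nchfphxm" -> "nchfphxm" -> "NCHFPHXM"
  "oans" -> "pbot" -> "pbot" -> "PBOT"
  "sdomjeoliy" -> "tepnkfpmjz" -> "tepnkfpmjz" -> "TEPNKFPMJZ"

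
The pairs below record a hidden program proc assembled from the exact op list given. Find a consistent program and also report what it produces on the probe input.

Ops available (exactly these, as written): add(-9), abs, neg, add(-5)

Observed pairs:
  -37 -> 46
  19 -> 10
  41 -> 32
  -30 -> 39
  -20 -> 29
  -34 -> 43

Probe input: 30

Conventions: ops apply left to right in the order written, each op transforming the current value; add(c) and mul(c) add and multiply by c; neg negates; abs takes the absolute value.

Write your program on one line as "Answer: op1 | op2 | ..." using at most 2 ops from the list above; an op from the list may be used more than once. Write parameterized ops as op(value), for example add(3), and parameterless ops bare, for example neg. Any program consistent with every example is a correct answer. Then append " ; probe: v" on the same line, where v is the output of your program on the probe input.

add(-9) | abs ; probe: 21

Check, running the answer program on each example:
  -37 -> -46 -> 46
  19 -> 10 -> 10
  41 -> 32 -> 32
  -30 -> -39 -> 39
  -20 -> -29 -> 29
  -34 -> -43 -> 43
  probe: 30 -> 21 -> 21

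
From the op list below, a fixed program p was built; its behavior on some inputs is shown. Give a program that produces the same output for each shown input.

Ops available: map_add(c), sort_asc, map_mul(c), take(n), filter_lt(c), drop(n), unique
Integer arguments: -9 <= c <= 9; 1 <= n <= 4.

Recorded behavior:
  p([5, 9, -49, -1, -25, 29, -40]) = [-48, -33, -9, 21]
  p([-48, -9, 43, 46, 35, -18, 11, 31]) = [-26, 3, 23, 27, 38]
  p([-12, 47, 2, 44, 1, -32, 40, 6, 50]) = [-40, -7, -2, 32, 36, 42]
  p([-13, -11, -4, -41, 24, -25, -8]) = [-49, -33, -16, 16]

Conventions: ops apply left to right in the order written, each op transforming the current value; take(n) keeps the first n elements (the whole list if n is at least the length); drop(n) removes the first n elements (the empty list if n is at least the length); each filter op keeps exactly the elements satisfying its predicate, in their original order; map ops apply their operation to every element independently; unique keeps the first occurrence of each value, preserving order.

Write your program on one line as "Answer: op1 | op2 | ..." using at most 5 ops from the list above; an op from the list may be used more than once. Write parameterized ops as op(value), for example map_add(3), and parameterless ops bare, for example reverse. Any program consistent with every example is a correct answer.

map_add(-6) | drop(2) | drop(1) | map_add(-2) | sort_asc

Check, running the answer program on each example:
  [5, 9, -49, -1, -25, 29, -40] -> [-1, 3, -55, -7, -31, 23, -46] -> [-55, -7, -31, 23, -46] -> [-7, -31, 23, -46] -> [-9, -33, 21, -48] -> [-48, -33, -9, 21]
  [-48, -9, 43, 46, 35, -18, 11, 31] -> [-54, -15, 37, 40, 29, -24, 5, 25] -> [37, 40, 29, -24, 5, 25] -> [40, 29, -24, 5, 25] -> [38, 27, -26, 3, 23] -> [-26, 3, 23, 27, 38]
  [-12, 47, 2, 44, 1, -32, 40, 6, 50] -> [-18, 41, -4, 38, -5, -38, 34, 0, 44] -> [-4, 38, -5, -38, 34, 0, 44] -> [38, -5, -38, 34, 0, 44] -> [36, -7, -40, 32, -2, 42] -> [-40, -7, -2, 32, 36, 42]
  [-13, -11, -4, -41, 24, -25, -8] -> [-19, -17, -10, -47, 18, -31, -14] -> [-10, -47, 18, -31, -14] -> [-47, 18, -31, -14] -> [-49, 16, -33, -16] -> [-49, -33, -16, 16]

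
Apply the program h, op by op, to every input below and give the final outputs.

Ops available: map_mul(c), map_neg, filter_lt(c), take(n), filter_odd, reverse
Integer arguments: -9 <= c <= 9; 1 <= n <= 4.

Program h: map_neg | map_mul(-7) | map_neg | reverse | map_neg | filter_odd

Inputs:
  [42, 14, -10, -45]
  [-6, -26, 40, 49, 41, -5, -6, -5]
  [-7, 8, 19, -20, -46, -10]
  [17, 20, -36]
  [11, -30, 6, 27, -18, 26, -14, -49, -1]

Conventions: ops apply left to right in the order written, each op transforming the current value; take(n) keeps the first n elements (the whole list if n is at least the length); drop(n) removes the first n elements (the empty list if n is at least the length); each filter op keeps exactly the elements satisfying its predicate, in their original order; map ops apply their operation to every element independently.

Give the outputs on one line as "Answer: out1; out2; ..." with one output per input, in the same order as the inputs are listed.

[-315]; [-35, -35, 287, 343]; [133, -49]; [119]; [-7, -343, 189, 77]

Execution, op by op:
  [42, 14, -10, -45] -> [-42, -14, 10, 45] -> [294, 98, -70, -315] -> [-294, -98, 70, 315] -> [315, 70, -98, -294] -> [-315, -70, 98, 294] -> [-315]
  [-6, -26, 40, 49, 41, -5, -6, -5] -> [6, 26, -40, -49, -41, 5, 6, 5] -> [-42, -182, 280, 343, 287, -35, -42, -35] -> [42, 182, -280, -343, -287, 35, 42, 35] -> [35, 42, 35, -287, -343, -280, 182, 42] -> [-35, -42, -35, 287, 343, 280, -182, -42] -> [-35, -35, 287, 343]
  [-7, 8, 19, -20, -46, -10] -> [7, -8, -19, 20, 46, 10] -> [-49, 56, 133, -140, -322, -70] -> [49, -56, -133, 140, 322, 70] -> [70, 322, 140, -133, -56, 49] -> [-70, -322, -140, 133, 56, -49] -> [133, -49]
  [17, 20, -36] -> [-17, -20, 36] -> [119, 140, -252] -> [-119, -140, 252] -> [252, -140, -119] -> [-252, 140, 119] -> [119]
  [11, -30, 6, 27, -18, 26, -14, -49, -1] -> [-11, 30, -6, -27, 18, -26, 14, 49, 1] -> [77, -210, 42, 189, -126, 182, -98, -343, -7] -> [-77, 210, -42, -189, 126, -182, 98, 343, 7] -> [7, 343, 98, -182, 126, -189, -42, 210, -77] -> [-7, -343, -98, 182, -126, 189, 42, -210, 77] -> [-7, -343, 189, 77]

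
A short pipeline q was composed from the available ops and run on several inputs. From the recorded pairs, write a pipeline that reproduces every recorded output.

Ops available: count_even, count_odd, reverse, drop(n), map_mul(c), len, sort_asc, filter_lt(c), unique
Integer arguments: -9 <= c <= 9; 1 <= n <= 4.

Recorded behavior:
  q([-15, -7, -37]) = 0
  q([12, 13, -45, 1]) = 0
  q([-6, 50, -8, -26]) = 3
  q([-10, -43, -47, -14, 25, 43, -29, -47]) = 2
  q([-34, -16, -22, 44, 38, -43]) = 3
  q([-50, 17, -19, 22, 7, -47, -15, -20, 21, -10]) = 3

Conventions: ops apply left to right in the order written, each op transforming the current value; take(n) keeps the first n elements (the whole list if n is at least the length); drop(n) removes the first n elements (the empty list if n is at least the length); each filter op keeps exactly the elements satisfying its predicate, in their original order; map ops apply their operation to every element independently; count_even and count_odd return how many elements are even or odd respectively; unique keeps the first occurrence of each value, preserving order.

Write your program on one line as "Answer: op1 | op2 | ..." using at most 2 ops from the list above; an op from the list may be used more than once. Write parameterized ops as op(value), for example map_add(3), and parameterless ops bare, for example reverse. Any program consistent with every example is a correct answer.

filter_lt(-5) | count_even

Check, running the answer program on each example:
  [-15, -7, -37] -> [-15, -7, -37] -> 0
  [12, 13, -45, 1] -> [-45] -> 0
  [-6, 50, -8, -26] -> [-6, -8, -26] -> 3
  [-10, -43, -47, -14, 25, 43, -29, -47] -> [-10, -43, -47, -14, -29, -47] -> 2
  [-34, -16, -22, 44, 38, -43] -> [-34, -16, -22, -43] -> 3
  [-50, 17, -19, 22, 7, -47, -15, -20, 21, -10] -> [-50, -19, -47, -15, -20, -10] -> 3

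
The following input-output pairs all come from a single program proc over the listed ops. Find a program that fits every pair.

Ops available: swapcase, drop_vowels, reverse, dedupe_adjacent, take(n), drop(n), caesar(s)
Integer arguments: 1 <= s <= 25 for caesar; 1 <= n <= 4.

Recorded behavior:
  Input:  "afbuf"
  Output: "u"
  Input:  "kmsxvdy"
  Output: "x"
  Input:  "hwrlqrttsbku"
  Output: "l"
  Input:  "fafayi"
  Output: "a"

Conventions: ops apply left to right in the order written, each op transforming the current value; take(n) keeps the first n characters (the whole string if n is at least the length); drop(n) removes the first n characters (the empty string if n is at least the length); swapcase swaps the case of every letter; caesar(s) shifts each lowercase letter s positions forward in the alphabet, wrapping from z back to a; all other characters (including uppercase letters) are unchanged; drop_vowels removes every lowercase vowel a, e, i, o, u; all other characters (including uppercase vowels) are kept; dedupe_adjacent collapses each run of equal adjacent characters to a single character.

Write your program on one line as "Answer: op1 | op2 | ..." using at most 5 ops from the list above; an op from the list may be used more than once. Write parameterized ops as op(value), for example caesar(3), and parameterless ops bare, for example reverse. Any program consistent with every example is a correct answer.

drop(3) | dedupe_adjacent | swapcase | take(1) | swapcase

Check, running the answer program on each example:
  "afbuf" -> "uf" -> "uf" -> "UF" -> "U" -> "u"
  "kmsxvdy" -> "xvdy" -> "xvdy" -> "XVDY" -> "X" -> "x"
  "hwrlqrttsbku" -> "lqrttsbku" -> "lqrtsbku" -> "LQRTSBKU" -> "L" -> "l"
  "fafayi" -> "ayi" -> "ayi" -> "AYI" -> "A" -> "a"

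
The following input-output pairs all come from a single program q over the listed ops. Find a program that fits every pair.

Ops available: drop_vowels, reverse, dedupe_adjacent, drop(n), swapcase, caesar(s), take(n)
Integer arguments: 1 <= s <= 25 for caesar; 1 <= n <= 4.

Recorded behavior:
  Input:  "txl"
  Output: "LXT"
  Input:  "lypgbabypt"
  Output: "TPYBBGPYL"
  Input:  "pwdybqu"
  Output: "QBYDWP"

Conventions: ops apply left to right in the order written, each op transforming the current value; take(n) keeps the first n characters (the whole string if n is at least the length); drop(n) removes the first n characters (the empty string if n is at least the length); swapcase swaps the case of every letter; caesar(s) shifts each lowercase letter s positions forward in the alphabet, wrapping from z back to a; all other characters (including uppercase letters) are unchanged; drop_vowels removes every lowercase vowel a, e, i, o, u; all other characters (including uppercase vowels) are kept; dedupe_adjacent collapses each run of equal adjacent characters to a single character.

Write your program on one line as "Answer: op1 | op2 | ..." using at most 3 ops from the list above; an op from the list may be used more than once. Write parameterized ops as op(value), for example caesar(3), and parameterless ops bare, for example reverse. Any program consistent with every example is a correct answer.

drop_vowels | swapcase | reverse

Check, running the answer program on each example:
  "txl" -> "txl" -> "TXL" -> "LXT"
  "lypgbabypt" -> "lypgbbypt" -> "LYPGBBYPT" -> "TPYBBGPYL"
  "pwdybqu" -> "pwdybq" -> "PWDYBQ" -> "QBYDWP"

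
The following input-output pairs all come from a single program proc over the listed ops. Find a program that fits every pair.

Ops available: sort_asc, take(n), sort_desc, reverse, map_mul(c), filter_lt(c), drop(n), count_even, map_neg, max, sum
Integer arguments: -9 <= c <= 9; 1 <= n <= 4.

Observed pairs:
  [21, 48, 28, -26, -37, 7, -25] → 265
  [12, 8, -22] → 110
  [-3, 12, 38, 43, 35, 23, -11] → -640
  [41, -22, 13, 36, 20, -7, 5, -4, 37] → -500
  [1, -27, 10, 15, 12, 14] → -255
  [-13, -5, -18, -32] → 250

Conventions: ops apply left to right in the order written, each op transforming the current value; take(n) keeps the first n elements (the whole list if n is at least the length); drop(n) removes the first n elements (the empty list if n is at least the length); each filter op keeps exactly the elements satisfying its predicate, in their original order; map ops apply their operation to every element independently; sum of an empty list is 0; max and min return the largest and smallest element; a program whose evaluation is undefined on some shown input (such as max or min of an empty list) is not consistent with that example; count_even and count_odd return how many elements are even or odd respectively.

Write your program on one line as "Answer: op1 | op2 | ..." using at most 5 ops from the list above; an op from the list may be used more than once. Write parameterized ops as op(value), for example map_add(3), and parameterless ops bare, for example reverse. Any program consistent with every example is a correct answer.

drop(1) | map_mul(-5) | drop(1) | sum

Check, running the answer program on each example:
  [21, 48, 28, -26, -37, 7, -25] -> [48, 28, -26, -37, 7, -25] -> [-240, -140, 130, 185, -35, 125] -> [-140, 130, 185, -35, 125] -> 265
  [12, 8, -22] -> [8, -22] -> [-40, 110] -> [110] -> 110
  [-3, 12, 38, 43, 35, 23, -11] -> [12, 38, 43, 35, 23, -11] -> [-60, -190, -215, -175, -115, 55] -> [-190, -215, -175, -115, 55] -> -640
  [41, -22, 13, 36, 20, -7, 5, -4, 37] -> [-22, 13, 36, 20, -7, 5, -4, 37] -> [110, -65, -180, -100, 35, -25, 20, -185] -> [-65, -180, -100, 35, -25, 20, -185] -> -500
  [1, -27, 10, 15, 12, 14] -> [-27, 10, 15, 12, 14] -> [135, -50, -75, -60, -70] -> [-50, -75, -60, -70] -> -255
  [-13, -5, -18, -32] -> [-5, -18, -32] -> [25, 90, 160] -> [90, 160] -> 250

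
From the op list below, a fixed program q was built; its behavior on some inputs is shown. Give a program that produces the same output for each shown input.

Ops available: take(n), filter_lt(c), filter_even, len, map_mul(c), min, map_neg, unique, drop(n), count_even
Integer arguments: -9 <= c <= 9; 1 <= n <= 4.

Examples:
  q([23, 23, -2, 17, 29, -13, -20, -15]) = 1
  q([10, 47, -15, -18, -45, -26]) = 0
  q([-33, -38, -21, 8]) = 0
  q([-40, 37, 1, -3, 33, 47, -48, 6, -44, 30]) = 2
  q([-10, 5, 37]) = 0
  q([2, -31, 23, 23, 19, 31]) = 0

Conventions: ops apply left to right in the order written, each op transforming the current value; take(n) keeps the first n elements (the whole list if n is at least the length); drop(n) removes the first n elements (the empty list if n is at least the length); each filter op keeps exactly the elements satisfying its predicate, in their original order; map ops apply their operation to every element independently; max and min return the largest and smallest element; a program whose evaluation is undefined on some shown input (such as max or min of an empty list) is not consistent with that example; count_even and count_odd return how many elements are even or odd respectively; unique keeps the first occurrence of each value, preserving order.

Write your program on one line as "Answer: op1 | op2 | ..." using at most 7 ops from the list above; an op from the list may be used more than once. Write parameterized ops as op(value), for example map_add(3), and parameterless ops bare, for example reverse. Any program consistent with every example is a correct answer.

drop(4) | map_mul(5) | take(4) | map_neg | drop(2) | count_even

Check, running the answer program on each example:
  [23, 23, -2, 17, 29, -13, -20, -15] -> [29, -13, -20, -15] -> [145, -65, -100, -75] -> [145, -65, -100, -75] -> [-145, 65, 100, 75] -> [100, 75] -> 1
  [10, 47, -15, -18, -45, -26] -> [-45, -26] -> [-225, -130] -> [-225, -130] -> [225, 130] -> [] -> 0
  [-33, -38, -21, 8] -> [] -> [] -> [] -> [] -> [] -> 0
  [-40, 37, 1, -3, 33, 47, -48, 6, -44, 30] -> [33, 47, -48, 6, -44, 30] -> [165, 235, -240, 30, -220, 150] -> [165, 235, -240, 30] -> [-165, -235, 240, -30] -> [240, -30] -> 2
  [-10, 5, 37] -> [] -> [] -> [] -> [] -> [] -> 0
  [2, -31, 23, 23, 19, 31] -> [19, 31] -> [95, 155] -> [95, 155] -> [-95, -155] -> [] -> 0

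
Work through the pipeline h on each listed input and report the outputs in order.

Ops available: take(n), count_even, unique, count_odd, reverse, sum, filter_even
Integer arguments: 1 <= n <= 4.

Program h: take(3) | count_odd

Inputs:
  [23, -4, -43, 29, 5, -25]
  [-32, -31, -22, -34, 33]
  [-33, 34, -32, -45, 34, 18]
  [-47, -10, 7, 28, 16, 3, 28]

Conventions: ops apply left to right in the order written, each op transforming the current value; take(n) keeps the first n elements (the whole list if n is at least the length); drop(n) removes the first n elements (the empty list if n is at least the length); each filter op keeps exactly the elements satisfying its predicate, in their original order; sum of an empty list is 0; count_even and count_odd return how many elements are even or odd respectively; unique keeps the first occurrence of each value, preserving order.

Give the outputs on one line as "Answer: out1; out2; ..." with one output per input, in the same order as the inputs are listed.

2; 1; 1; 2

Execution, op by op:
  [23, -4, -43, 29, 5, -25] -> [23, -4, -43] -> 2
  [-32, -31, -22, -34, 33] -> [-32, -31, -22] -> 1
  [-33, 34, -32, -45, 34, 18] -> [-33, 34, -32] -> 1
  [-47, -10, 7, 28, 16, 3, 28] -> [-47, -10, 7] -> 2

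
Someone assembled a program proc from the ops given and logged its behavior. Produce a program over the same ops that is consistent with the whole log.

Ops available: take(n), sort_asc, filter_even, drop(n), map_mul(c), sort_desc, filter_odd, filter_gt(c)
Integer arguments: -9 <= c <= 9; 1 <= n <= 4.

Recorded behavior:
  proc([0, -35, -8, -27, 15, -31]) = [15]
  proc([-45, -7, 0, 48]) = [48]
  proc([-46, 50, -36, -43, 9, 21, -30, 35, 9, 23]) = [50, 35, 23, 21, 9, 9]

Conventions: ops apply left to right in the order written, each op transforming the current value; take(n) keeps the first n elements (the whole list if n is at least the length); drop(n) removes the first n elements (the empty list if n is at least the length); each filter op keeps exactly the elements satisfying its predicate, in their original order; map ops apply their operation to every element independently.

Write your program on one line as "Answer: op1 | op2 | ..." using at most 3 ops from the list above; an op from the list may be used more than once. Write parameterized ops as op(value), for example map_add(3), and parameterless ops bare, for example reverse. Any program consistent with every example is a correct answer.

sort_desc | filter_gt(3)

Check, running the answer program on each example:
  [0, -35, -8, -27, 15, -31] -> [15, 0, -8, -27, -31, -35] -> [15]
  [-45, -7, 0, 48] -> [48, 0, -7, -45] -> [48]
  [-46, 50, -36, -43, 9, 21, -30, 35, 9, 23] -> [50, 35, 23, 21, 9, 9, -30, -36, -43, -46] -> [50, 35, 23, 21, 9, 9]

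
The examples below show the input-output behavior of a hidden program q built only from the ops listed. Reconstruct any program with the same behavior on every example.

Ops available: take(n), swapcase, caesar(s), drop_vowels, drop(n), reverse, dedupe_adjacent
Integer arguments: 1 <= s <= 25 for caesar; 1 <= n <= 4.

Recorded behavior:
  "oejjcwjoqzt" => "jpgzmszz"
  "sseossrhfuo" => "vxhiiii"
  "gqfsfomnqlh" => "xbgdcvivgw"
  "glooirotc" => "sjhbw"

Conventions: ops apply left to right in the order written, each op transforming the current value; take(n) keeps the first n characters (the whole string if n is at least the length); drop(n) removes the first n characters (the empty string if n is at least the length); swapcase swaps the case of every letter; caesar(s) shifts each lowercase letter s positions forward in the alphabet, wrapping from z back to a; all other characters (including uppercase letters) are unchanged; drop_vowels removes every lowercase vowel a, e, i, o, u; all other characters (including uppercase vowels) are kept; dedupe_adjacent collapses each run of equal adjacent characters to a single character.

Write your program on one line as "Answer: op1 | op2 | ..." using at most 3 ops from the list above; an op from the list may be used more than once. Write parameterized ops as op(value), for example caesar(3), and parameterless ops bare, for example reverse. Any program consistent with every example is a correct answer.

drop_vowels | reverse | caesar(16)

Check, running the answer program on each example:
  "oejjcwjoqzt" -> "jjcwjqzt" -> "tzqjwcjj" -> "jpgzmszz"
  "sseossrhfuo" -> "ssssrhf" -> "fhrssss" -> "vxhiiii"
  "gqfsfomnqlh" -> "gqfsfmnqlh" -> "hlqnmfsfqg" -> "xbgdcvivgw"
  "glooirotc" -> "glrtc" -> "ctrlg" -> "sjhbw"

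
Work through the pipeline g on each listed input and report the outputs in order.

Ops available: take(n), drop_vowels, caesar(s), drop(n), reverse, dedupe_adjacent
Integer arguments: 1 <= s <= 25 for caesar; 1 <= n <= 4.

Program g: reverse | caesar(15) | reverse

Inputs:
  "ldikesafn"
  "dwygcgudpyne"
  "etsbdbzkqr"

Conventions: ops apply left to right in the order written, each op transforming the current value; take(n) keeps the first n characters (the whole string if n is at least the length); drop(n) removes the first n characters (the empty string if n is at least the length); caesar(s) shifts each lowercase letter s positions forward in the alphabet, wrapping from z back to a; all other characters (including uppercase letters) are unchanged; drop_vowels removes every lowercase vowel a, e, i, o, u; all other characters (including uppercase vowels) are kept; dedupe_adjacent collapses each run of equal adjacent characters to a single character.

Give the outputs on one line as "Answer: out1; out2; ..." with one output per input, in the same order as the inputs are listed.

Execution, op by op:
  "ldikesafn" -> "nfasekidl" -> "cuphtzxsa" -> "asxzthpuc"
  "dwygcgudpyne" -> "enypdugcgywd" -> "tcnesjvrvnls" -> "slnvrvjsenct"
  "etsbdbzkqr" -> "rqkzbdbste" -> "gfzoqsqhit" -> "tihqsqozfg"

"asxzthpuc"; "slnvrvjsenct"; "tihqsqozfg"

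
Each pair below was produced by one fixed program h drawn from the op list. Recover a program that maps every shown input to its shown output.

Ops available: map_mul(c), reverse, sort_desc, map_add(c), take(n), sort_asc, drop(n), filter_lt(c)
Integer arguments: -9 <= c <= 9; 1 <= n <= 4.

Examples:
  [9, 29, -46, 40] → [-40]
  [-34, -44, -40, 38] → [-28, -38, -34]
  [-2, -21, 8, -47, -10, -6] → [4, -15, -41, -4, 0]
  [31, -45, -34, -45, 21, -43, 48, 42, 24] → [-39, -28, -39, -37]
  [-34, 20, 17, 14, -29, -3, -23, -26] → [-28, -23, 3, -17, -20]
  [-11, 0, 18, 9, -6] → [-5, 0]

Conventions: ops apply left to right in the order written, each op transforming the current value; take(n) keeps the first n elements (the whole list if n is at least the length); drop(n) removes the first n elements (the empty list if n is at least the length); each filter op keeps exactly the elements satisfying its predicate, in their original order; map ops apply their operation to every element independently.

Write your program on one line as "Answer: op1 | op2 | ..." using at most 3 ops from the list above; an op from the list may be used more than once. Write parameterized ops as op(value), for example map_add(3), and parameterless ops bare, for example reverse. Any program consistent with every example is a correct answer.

filter_lt(4) | filter_lt(-1) | map_add(6)

Check, running the answer program on each example:
  [9, 29, -46, 40] -> [-46] -> [-46] -> [-40]
  [-34, -44, -40, 38] -> [-34, -44, -40] -> [-34, -44, -40] -> [-28, -38, -34]
  [-2, -21, 8, -47, -10, -6] -> [-2, -21, -47, -10, -6] -> [-2, -21, -47, -10, -6] -> [4, -15, -41, -4, 0]
  [31, -45, -34, -45, 21, -43, 48, 42, 24] -> [-45, -34, -45, -43] -> [-45, -34, -45, -43] -> [-39, -28, -39, -37]
  [-34, 20, 17, 14, -29, -3, -23, -26] -> [-34, -29, -3, -23, -26] -> [-34, -29, -3, -23, -26] -> [-28, -23, 3, -17, -20]
  [-11, 0, 18, 9, -6] -> [-11, 0, -6] -> [-11, -6] -> [-5, 0]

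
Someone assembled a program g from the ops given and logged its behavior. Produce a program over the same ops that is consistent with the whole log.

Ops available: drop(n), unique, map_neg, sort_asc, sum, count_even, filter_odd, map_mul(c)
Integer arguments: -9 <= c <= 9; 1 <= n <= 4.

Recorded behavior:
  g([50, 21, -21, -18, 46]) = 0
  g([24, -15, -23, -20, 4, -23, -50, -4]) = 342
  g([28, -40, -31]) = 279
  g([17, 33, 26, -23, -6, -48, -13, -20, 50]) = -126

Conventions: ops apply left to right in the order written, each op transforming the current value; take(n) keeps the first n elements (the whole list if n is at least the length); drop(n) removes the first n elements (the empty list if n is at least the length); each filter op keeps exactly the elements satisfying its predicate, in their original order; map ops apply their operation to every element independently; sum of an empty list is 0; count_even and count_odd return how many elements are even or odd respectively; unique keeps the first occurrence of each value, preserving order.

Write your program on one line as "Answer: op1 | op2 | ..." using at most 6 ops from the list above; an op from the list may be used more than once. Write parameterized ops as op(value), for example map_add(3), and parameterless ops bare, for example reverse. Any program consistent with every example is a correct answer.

map_neg | map_mul(9) | filter_odd | unique | sum

Check, running the answer program on each example:
  [50, 21, -21, -18, 46] -> [-50, -21, 21, 18, -46] -> [-450, -189, 189, 162, -414] -> [-189, 189] -> [-189, 189] -> 0
  [24, -15, -23, -20, 4, -23, -50, -4] -> [-24, 15, 23, 20, -4, 23, 50, 4] -> [-216, 135, 207, 180, -36, 207, 450, 36] -> [135, 207, 207] -> [135, 207] -> 342
  [28, -40, -31] -> [-28, 40, 31] -> [-252, 360, 279] -> [279] -> [279] -> 279
  [17, 33, 26, -23, -6, -48, -13, -20, 50] -> [-17, -33, -26, 23, 6, 48, 13, 20, -50] -> [-153, -297, -234, 207, 54, 432, 117, 180, -450] -> [-153, -297, 207, 117] -> [-153, -297, 207, 117] -> -126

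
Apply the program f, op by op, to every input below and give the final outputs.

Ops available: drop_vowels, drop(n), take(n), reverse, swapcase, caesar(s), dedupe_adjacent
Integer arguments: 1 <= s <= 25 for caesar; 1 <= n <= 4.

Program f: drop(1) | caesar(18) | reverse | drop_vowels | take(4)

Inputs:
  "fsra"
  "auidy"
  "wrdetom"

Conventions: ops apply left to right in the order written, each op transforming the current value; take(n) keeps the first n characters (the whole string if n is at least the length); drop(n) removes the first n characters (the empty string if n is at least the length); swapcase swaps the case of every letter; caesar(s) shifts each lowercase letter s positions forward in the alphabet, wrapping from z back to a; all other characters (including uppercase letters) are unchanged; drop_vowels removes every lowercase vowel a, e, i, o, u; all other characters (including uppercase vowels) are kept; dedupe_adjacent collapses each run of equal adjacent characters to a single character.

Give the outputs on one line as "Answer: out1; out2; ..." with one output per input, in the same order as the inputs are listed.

Execution, op by op:
  "fsra" -> "sra" -> "kjs" -> "sjk" -> "sjk" -> "sjk"
  "auidy" -> "uidy" -> "mavq" -> "qvam" -> "qvm" -> "qvm"
  "wrdetom" -> "rdetom" -> "jvwlge" -> "eglwvj" -> "glwvj" -> "glwv"

"sjk"; "qvm"; "glwv"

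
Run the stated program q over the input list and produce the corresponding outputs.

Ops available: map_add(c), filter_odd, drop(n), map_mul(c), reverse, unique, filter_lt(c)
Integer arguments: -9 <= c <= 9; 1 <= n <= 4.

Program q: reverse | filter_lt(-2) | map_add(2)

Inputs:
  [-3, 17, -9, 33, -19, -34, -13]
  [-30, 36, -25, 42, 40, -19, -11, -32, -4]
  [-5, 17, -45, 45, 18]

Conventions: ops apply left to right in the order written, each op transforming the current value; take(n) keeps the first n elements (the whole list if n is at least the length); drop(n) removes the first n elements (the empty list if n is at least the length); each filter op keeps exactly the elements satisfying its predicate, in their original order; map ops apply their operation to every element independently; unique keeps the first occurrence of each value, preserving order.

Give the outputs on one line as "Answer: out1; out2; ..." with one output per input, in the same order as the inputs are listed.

[-11, -32, -17, -7, -1]; [-2, -30, -9, -17, -23, -28]; [-43, -3]

Execution, op by op:
  [-3, 17, -9, 33, -19, -34, -13] -> [-13, -34, -19, 33, -9, 17, -3] -> [-13, -34, -19, -9, -3] -> [-11, -32, -17, -7, -1]
  [-30, 36, -25, 42, 40, -19, -11, -32, -4] -> [-4, -32, -11, -19, 40, 42, -25, 36, -30] -> [-4, -32, -11, -19, -25, -30] -> [-2, -30, -9, -17, -23, -28]
  [-5, 17, -45, 45, 18] -> [18, 45, -45, 17, -5] -> [-45, -5] -> [-43, -3]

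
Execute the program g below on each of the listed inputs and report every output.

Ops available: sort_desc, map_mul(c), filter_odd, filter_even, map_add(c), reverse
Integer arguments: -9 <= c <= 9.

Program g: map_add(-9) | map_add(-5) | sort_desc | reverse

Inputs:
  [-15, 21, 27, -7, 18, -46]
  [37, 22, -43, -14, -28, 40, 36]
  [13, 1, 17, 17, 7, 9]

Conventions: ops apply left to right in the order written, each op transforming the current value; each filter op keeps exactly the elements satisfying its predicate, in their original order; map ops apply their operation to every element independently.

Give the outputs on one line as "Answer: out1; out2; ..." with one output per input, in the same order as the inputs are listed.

Execution, op by op:
  [-15, 21, 27, -7, 18, -46] -> [-24, 12, 18, -16, 9, -55] -> [-29, 7, 13, -21, 4, -60] -> [13, 7, 4, -21, -29, -60] -> [-60, -29, -21, 4, 7, 13]
  [37, 22, -43, -14, -28, 40, 36] -> [28, 13, -52, -23, -37, 31, 27] -> [23, 8, -57, -28, -42, 26, 22] -> [26, 23, 22, 8, -28, -42, -57] -> [-57, -42, -28, 8, 22, 23, 26]
  [13, 1, 17, 17, 7, 9] -> [4, -8, 8, 8, -2, 0] -> [-1, -13, 3, 3, -7, -5] -> [3, 3, -1, -5, -7, -13] -> [-13, -7, -5, -1, 3, 3]

[-60, -29, -21, 4, 7, 13]; [-57, -42, -28, 8, 22, 23, 26]; [-13, -7, -5, -1, 3, 3]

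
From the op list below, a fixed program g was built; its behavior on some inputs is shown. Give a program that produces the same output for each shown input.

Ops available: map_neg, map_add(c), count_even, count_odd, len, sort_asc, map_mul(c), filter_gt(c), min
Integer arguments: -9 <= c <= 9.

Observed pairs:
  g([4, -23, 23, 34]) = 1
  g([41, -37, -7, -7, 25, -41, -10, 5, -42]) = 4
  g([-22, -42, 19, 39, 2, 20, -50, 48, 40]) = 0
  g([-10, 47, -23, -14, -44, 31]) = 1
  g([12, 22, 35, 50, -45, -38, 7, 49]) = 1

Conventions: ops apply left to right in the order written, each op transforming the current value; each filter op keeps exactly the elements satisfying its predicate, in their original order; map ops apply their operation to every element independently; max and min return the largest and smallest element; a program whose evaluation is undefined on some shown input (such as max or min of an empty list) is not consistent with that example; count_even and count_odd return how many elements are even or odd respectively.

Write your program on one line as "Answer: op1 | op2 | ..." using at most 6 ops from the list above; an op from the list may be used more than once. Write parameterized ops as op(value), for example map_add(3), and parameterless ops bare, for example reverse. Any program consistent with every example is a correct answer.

map_neg | map_mul(3) | filter_gt(-4) | map_neg | count_odd

Check, running the answer program on each example:
  [4, -23, 23, 34] -> [-4, 23, -23, -34] -> [-12, 69, -69, -102] -> [69] -> [-69] -> 1
  [41, -37, -7, -7, 25, -41, -10, 5, -42] -> [-41, 37, 7, 7, -25, 41, 10, -5, 42] -> [-123, 111, 21, 21, -75, 123, 30, -15, 126] -> [111, 21, 21, 123, 30, 126] -> [-111, -21, -21, -123, -30, -126] -> 4
  [-22, -42, 19, 39, 2, 20, -50, 48, 40] -> [22, 42, -19, -39, -2, -20, 50, -48, -40] -> [66, 126, -57, -117, -6, -60, 150, -144, -120] -> [66, 126, 150] -> [-66, -126, -150] -> 0
  [-10, 47, -23, -14, -44, 31] -> [10, -47, 23, 14, 44, -31] -> [30, -141, 69, 42, 132, -93] -> [30, 69, 42, 132] -> [-30, -69, -42, -132] -> 1
  [12, 22, 35, 50, -45, -38, 7, 49] -> [-12, -22, -35, -50, 45, 38, -7, -49] -> [-36, -66, -105, -150, 135, 114, -21, -147] -> [135, 114] -> [-135, -114] -> 1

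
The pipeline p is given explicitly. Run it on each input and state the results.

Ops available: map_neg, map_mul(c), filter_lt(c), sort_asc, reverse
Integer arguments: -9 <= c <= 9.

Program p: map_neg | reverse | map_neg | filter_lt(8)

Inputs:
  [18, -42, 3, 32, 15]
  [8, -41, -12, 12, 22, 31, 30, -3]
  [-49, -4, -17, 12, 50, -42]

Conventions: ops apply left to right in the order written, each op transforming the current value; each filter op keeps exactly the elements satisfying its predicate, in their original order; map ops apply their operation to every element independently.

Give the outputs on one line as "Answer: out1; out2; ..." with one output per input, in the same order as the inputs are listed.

Execution, op by op:
  [18, -42, 3, 32, 15] -> [-18, 42, -3, -32, -15] -> [-15, -32, -3, 42, -18] -> [15, 32, 3, -42, 18] -> [3, -42]
  [8, -41, -12, 12, 22, 31, 30, -3] -> [-8, 41, 12, -12, -22, -31, -30, 3] -> [3, -30, -31, -22, -12, 12, 41, -8] -> [-3, 30, 31, 22, 12, -12, -41, 8] -> [-3, -12, -41]
  [-49, -4, -17, 12, 50, -42] -> [49, 4, 17, -12, -50, 42] -> [42, -50, -12, 17, 4, 49] -> [-42, 50, 12, -17, -4, -49] -> [-42, -17, -4, -49]

[3, -42]; [-3, -12, -41]; [-42, -17, -4, -49]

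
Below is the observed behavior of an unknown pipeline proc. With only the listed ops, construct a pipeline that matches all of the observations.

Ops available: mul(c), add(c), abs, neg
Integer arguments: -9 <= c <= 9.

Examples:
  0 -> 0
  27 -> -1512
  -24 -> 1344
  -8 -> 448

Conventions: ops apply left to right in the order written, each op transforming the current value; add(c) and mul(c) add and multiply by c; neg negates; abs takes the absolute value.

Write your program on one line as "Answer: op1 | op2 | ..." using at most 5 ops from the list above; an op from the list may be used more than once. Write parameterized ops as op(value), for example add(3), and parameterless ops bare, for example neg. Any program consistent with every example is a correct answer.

neg | mul(2) | mul(-7) | mul(4) | neg

Check, running the answer program on each example:
  0 -> 0 -> 0 -> 0 -> 0 -> 0
  27 -> -27 -> -54 -> 378 -> 1512 -> -1512
  -24 -> 24 -> 48 -> -336 -> -1344 -> 1344
  -8 -> 8 -> 16 -> -112 -> -448 -> 448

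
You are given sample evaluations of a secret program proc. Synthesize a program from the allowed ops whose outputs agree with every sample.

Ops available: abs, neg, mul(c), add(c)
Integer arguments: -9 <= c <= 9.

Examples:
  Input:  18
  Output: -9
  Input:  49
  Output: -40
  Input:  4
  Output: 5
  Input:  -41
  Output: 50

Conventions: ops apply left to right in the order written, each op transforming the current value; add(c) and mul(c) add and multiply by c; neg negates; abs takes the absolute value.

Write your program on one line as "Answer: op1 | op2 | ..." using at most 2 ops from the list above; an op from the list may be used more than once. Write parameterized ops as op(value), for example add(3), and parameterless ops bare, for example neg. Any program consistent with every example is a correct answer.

neg | add(9)

Check, running the answer program on each example:
  18 -> -18 -> -9
  49 -> -49 -> -40
  4 -> -4 -> 5
  -41 -> 41 -> 50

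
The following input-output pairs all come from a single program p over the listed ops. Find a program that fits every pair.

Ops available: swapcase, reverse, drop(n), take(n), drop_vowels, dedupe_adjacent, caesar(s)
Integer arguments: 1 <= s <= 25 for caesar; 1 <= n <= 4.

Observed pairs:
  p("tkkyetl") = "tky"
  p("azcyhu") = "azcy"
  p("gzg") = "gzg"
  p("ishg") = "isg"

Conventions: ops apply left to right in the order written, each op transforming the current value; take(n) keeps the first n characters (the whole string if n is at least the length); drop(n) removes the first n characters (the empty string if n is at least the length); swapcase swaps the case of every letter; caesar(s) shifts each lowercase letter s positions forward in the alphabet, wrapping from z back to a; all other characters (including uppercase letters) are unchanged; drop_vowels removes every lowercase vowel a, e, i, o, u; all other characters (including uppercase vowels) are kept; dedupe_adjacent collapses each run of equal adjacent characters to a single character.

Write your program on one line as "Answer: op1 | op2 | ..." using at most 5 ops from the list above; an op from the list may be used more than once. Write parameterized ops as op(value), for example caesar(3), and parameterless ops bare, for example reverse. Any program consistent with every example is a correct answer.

caesar(13) | drop_vowels | take(4) | caesar(13) | dedupe_adjacent

Check, running the answer program on each example:
  "tkkyetl" -> "gxxlrgy" -> "gxxlrgy" -> "gxxl" -> "tkky" -> "tky"
  "azcyhu" -> "nmpluh" -> "nmplh" -> "nmpl" -> "azcy" -> "azcy"
  "gzg" -> "tmt" -> "tmt" -> "tmt" -> "gzg" -> "gzg"
  "ishg" -> "vfut" -> "vft" -> "vft" -> "isg" -> "isg"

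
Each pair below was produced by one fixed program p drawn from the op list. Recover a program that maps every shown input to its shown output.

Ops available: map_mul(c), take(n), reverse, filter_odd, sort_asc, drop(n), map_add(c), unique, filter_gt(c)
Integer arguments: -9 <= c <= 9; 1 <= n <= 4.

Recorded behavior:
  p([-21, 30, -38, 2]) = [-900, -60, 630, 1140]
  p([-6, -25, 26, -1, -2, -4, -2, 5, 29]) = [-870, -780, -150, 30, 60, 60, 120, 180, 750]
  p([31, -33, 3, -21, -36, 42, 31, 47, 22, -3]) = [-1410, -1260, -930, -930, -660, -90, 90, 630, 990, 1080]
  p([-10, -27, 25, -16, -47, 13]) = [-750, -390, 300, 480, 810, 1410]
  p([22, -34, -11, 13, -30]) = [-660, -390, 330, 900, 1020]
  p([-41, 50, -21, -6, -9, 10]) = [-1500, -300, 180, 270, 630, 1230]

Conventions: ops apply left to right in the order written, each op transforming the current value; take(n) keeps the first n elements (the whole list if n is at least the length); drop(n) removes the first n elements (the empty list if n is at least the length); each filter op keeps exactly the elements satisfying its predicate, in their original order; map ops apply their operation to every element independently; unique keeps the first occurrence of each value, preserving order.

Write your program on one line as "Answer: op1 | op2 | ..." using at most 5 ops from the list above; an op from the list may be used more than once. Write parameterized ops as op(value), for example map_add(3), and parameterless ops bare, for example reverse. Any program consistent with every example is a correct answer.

map_mul(3) | sort_asc | reverse | map_mul(2) | map_mul(-5)

Check, running the answer program on each example:
  [-21, 30, -38, 2] -> [-63, 90, -114, 6] -> [-114, -63, 6, 90] -> [90, 6, -63, -114] -> [180, 12, -126, -228] -> [-900, -60, 630, 1140]
  [-6, -25, 26, -1, -2, -4, -2, 5, 29] -> [-18, -75, 78, -3, -6, -12, -6, 15, 87] -> [-75, -18, -12, -6, -6, -3, 15, 78, 87] -> [87, 78, 15, -3, -6, -6, -12, -18, -75] -> [174, 156, 30, -6, -12, -12, -24, -36, -150] -> [-870, -780, -150, 30, 60, 60, 120, 180, 750]
  [31, -33, 3, -21, -36, 42, 31, 47, 22, -3] -> [93, -99, 9, -63, -108, 126, 93, 141, 66, -9] -> [-108, -99, -63, -9, 9, 66, 93, 93, 126, 141] -> [141, 126, 93, 93, 66, 9, -9, -63, -99, -108] -> [282, 252, 186, 186, 132, 18, -18, -126, -198, -216] -> [-1410, -1260, -930, -930, -660, -90, 90, 630, 990, 1080]
  [-10, -27, 25, -16, -47, 13] -> [-30, -81, 75, -48, -141, 39] -> [-141, -81, -48, -30, 39, 75] -> [75, 39, -30, -48, -81, -141] -> [150, 78, -60, -96, -162, -282] -> [-750, -390, 300, 480, 810, 1410]
  [22, -34, -11, 13, -30] -> [66, -102, -33, 39, -90] -> [-102, -90, -33, 39, 66] -> [66, 39, -33, -90, -102] -> [132, 78, -66, -180, -204] -> [-660, -390, 330, 900, 1020]
  [-41, 50, -21, -6, -9, 10] -> [-123, 150, -63, -18, -27, 30] -> [-123, -63, -27, -18, 30, 150] -> [150, 30, -18, -27, -63, -123] -> [300, 60, -36, -54, -126, -246] -> [-1500, -300, 180, 270, 630, 1230]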